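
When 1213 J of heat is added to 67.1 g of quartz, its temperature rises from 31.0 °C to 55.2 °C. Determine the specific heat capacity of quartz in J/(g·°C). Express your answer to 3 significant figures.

c = q / (m ΔT) = 1213 / (67.1 × 24.2)
c = 1213 / 1623.82 = 0.747 J/(g·°C)

c = 0.747 J/(g·°C)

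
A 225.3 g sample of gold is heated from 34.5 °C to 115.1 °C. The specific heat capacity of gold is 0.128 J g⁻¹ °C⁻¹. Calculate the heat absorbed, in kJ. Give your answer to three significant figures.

q = 2.32 kJ

q = m c ΔT = 225.3 × 0.128 × (115.1 − 34.5)
q = 225.3 × 0.128 × 80.6 = 2324 J = 2.32 kJ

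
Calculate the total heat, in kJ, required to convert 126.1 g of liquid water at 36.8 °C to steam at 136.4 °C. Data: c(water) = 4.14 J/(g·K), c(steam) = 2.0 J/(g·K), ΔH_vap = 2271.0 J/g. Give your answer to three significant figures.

q = 329 kJ

q1 (heat water 36.8→100.0 °C): 126.1 × 4.14 × 63.2 = 32994 J
q2 (vaporize at 100 °C): 126.1 × 2271.0 = 286373 J
q3 (heat steam 100.0→136.4 °C): 126.1 × 2.0 × 36.4 = 9180 J
Total: 32994 + 286373 + 9180 = 328547 J = 329 kJ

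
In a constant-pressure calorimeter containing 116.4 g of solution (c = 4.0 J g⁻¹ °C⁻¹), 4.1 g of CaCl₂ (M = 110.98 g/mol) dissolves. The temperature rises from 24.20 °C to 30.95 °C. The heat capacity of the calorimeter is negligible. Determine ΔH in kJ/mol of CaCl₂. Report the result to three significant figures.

|ΔT| = |30.95 − 24.20| = 6.75 °C
|q_surr| = (116.4 × 4.0) × 6.75 = 465.6 × 6.75 = 3143 J
n(CaCl₂) = 4.1 / 110.98 = 0.03694 mol
Temperature rose, so q_rxn = −|q_surr| = -3.143 kJ
ΔH = q_rxn / n = -85.08 kJ/mol

ΔH = -85.1 kJ/mol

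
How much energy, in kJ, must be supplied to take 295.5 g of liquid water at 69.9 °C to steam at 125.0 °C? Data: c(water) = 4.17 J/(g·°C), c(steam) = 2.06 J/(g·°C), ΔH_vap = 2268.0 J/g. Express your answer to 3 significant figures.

q = 723 kJ

q1 (heat water 69.9→100.0 °C): 295.5 × 4.17 × 30.1 = 37090 J
q2 (vaporize at 100 °C): 295.5 × 2268.0 = 670194 J
q3 (heat steam 100.0→125.0 °C): 295.5 × 2.06 × 25.0 = 15218 J
Total: 37090 + 670194 + 15218 = 722502 J = 723 kJ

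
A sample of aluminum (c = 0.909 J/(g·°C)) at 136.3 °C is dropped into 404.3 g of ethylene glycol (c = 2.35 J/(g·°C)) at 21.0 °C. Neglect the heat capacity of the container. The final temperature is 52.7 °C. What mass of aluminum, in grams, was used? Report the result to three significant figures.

q_gained = (404.3 × 2.35) × (52.7 − 21.0) = 30120 J
q_lost = m × 0.909 × (136.3 − 52.7) = 75.9924 m
m = 30120 / 75.9924 = 396 g

m = 396 g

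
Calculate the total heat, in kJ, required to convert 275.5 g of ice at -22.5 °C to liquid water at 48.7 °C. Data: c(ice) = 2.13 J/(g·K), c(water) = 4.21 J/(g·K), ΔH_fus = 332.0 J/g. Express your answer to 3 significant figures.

q = 161 kJ

q1 (heat ice -22.5→0.0 °C): 275.5 × 2.13 × 22.5 = 13203 J
q2 (melt at 0 °C): 275.5 × 332.0 = 91466 J
q3 (heat water 0.0→48.7 °C): 275.5 × 4.21 × 48.7 = 56485 J
Total: 13203 + 91466 + 56485 = 161154 J = 161 kJ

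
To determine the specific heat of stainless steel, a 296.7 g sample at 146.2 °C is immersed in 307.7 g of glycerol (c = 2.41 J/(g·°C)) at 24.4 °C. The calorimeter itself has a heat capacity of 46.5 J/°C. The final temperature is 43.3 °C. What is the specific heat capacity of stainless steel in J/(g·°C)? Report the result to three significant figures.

c = 0.488 J/(g·°C)

q_gained = (307.7 × 2.41 + 46.5) × (43.3 − 24.4) = 14890 J
q_lost = 296.7 × c × (146.2 − 43.3) = 30530.43 c
Set equal: c = 14890 / 30530.43 = 0.488 J/(g·°C)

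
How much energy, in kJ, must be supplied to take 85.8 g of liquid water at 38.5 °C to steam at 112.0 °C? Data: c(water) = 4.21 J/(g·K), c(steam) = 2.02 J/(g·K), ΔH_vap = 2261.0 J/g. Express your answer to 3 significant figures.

q = 218 kJ

q1 (heat water 38.5→100.0 °C): 85.8 × 4.21 × 61.5 = 22215 J
q2 (vaporize at 100 °C): 85.8 × 2261.0 = 193994 J
q3 (heat steam 100.0→112.0 °C): 85.8 × 2.02 × 12.0 = 2080 J
Total: 22215 + 193994 + 2080 = 218289 J = 218 kJ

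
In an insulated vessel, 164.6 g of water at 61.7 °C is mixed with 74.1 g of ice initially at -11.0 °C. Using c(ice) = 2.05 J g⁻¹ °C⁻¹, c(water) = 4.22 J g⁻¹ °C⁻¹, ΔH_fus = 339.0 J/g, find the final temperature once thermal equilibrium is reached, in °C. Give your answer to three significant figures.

T_f = 16.0 °C

Heat to bring ice to 0 °C and melt it: q₁ = 74.1×2.05×11.0 + 74.1×339.0 = 26790.9 J
Heat the water can supply cooling to 0 °C: 164.6×4.22×61.7 = 42857.56 J > q₁, so all ice melts.
Energy balance: 164.6×4.22×(61.7 − T) = 26790.9 + 74.1×4.22×(T − 0)
694.612(61.7 − T) = 26790.9 + 312.702 T
42857.56 − 26790.9 = 1007.314 T
T = 16066.66 / 1007.314 = 15.95 °C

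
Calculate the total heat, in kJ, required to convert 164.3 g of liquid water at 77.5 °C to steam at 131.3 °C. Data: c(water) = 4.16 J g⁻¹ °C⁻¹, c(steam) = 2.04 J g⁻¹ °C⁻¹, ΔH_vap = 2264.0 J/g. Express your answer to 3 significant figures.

q1 (heat water 77.5→100.0 °C): 164.3 × 4.16 × 22.5 = 15378 J
q2 (vaporize at 100 °C): 164.3 × 2264.0 = 371975 J
q3 (heat steam 100.0→131.3 °C): 164.3 × 2.04 × 31.3 = 10491 J
Total: 15378 + 371975 + 10491 = 397844 J = 398 kJ

q = 398 kJ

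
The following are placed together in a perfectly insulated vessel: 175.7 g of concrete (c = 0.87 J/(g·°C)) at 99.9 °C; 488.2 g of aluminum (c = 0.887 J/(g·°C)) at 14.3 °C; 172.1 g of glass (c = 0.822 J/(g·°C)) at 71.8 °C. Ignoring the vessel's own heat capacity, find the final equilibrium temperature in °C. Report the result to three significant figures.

Σ mᵢcᵢ(T − Tᵢ) = 0  ⇒  T = Σ mᵢcᵢTᵢ / Σ mᵢcᵢ
Σ mᵢcᵢ = 175.7×0.87 + 488.2×0.887 + 172.1×0.822 = 727.3586
Σ mᵢcᵢTᵢ = 152.859×99.9 + 433.0334×14.3 + 141.4662×71.8 = 31620
T = 31620 / 727.3586 = 43.47 °C

T_f = 43.5 °C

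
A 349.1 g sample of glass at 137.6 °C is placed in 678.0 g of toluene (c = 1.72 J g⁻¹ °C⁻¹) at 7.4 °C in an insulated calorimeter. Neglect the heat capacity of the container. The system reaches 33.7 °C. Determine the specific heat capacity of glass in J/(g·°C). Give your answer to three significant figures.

q_gained = (678.0 × 1.72) × (33.7 − 7.4) = 30670 J
q_lost = 349.1 × c × (137.6 − 33.7) = 36271.49 c
Set equal: c = 30670 / 36271.49 = 0.846 J/(g·°C)

c = 0.846 J/(g·°C)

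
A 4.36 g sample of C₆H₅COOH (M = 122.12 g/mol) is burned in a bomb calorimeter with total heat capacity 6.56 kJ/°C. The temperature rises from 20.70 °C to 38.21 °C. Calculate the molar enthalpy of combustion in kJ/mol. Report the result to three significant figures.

ΔT = 38.21 − 20.70 = 17.51 °C
q_cal = C_cal × ΔT = 6.56 × 17.51 = 114.8656 kJ
n = 4.36 / 122.12 = 0.03570 mol
q_rxn = −q_cal = -114.8656 kJ
ΔH = -114.8656 / 0.03570 = -3218 kJ/mol

ΔH = -3220 kJ/mol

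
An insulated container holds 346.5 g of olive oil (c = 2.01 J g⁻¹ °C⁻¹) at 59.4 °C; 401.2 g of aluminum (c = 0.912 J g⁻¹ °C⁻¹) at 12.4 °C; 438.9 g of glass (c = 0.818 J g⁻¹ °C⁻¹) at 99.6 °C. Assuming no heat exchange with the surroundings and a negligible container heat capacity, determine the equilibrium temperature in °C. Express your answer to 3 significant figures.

T_f = 57.5 °C

Σ mᵢcᵢ(T − Tᵢ) = 0  ⇒  T = Σ mᵢcᵢTᵢ / Σ mᵢcᵢ
Σ mᵢcᵢ = 346.5×2.01 + 401.2×0.912 + 438.9×0.818 = 1421.3796
Σ mᵢcᵢTᵢ = 696.465×59.4 + 365.8944×12.4 + 359.0202×99.6 = 81666
T = 81666 / 1421.3796 = 57.46 °C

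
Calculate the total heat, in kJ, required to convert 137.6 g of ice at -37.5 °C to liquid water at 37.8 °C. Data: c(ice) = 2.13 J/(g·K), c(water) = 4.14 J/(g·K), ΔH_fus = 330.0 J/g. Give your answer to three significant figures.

q1 (heat ice -37.5→0.0 °C): 137.6 × 2.13 × 37.5 = 10991 J
q2 (melt at 0 °C): 137.6 × 330.0 = 45408 J
q3 (heat water 0.0→37.8 °C): 137.6 × 4.14 × 37.8 = 21533 J
Total: 10991 + 45408 + 21533 = 77932 J = 77.9 kJ

q = 77.9 kJ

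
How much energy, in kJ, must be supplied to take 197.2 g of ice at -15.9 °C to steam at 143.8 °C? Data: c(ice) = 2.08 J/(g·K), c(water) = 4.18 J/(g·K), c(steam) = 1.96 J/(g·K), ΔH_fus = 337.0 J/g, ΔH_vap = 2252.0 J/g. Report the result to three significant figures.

q1 (heat ice -15.9→0.0 °C): 197.2 × 2.08 × 15.9 = 6522 J
q2 (melt at 0 °C): 197.2 × 337.0 = 66456 J
q3 (heat water 0.0→100.0 °C): 197.2 × 4.18 × 100.0 = 82430 J
q4 (vaporize at 100 °C): 197.2 × 2252.0 = 444094 J
q5 (heat steam 100.0→143.8 °C): 197.2 × 1.96 × 43.8 = 16929 J
Total: 6522 + 66456 + 82430 + 444094 + 16929 = 616431 J = 616 kJ

q = 616 kJ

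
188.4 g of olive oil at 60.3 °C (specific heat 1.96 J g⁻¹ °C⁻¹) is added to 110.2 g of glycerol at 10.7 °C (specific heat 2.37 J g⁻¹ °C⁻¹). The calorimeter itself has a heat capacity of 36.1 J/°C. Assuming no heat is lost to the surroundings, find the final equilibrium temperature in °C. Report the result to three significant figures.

T_f = 38.2 °C

Heat lost by olive oil = heat gained by glycerol + calorimeter.
(188.4)(1.96)(60.3 − T) = [(110.2)(2.37) + 36.1](T − 10.7)
369.264 (60.3 − T) = 297.274 (T − 10.7)
22267 − 369.264 T = 297.274 T − 3180.8
25447.8 = 666.538 T
T = 38.18 °C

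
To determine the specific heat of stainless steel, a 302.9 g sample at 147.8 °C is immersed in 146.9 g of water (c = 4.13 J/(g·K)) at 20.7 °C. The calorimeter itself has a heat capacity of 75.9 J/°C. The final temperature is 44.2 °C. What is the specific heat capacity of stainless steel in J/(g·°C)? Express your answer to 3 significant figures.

c = 0.511 J/(g·°C)

q_gained = (146.9 × 4.13 + 75.9) × (44.2 − 20.7) = 16040 J
q_lost = 302.9 × c × (147.8 − 44.2) = 31380.44 c
Set equal: c = 16040 / 31380.44 = 0.511 J/(g·°C)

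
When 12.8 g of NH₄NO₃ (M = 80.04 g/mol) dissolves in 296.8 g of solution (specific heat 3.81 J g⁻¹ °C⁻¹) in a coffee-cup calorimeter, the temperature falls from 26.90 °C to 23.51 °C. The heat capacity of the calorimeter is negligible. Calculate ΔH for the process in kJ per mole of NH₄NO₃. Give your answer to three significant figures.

|ΔT| = |23.51 − 26.90| = 3.39 °C
|q_surr| = (296.8 × 3.81) × 3.39 = 1130.808 × 3.39 = 3833 J
n(NH₄NO₃) = 12.8 / 80.04 = 0.1599 mol
Temperature fell, so q_rxn = +|q_surr| = 3.833 kJ
ΔH = q_rxn / n = 23.97 kJ/mol

ΔH = 24.0 kJ/mol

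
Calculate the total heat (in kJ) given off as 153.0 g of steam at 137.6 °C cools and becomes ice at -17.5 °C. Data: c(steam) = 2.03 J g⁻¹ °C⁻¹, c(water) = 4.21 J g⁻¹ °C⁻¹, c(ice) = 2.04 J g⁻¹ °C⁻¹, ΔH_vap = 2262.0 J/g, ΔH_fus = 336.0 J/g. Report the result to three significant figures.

q = 479 kJ

q1 (cool steam 137.6→100 °C): 153.0 × 2.03 × 37.6 = 11678 J
q2 (condense at 100 °C): 153.0 × 2262.0 = 346086 J
q3 (cool water 100→0 °C): 153.0 × 4.21 × 100.0 = 64413 J
q4 (freeze at 0 °C): 153.0 × 336.0 = 51408 J
q5 (cool ice 0→-17.5 °C): 153.0 × 2.04 × 17.5 = 5462 J
Total: 11678 + 346086 + 64413 + 51408 + 5462 = 479047 J = 479 kJ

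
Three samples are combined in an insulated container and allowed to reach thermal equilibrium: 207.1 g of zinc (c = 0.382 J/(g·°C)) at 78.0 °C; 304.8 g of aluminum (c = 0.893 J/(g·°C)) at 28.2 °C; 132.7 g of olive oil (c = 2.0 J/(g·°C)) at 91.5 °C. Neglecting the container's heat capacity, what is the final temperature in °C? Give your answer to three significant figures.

Σ mᵢcᵢ(T − Tᵢ) = 0  ⇒  T = Σ mᵢcᵢTᵢ / Σ mᵢcᵢ
Σ mᵢcᵢ = 207.1×0.382 + 304.8×0.893 + 132.7×2.0 = 616.6986
Σ mᵢcᵢTᵢ = 79.1122×78.0 + 272.1864×28.2 + 265.4×91.5 = 38131
T = 38131 / 616.6986 = 61.83 °C

T_f = 61.8 °C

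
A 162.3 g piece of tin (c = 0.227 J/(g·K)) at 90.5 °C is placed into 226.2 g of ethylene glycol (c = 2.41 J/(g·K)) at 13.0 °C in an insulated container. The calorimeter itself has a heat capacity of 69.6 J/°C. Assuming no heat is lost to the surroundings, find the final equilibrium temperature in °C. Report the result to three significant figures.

Heat lost by tin = heat gained by ethylene glycol + calorimeter.
(162.3)(0.227)(90.5 − T) = [(226.2)(2.41) + 69.6](T − 13.0)
36.8421 (90.5 − T) = 614.742 (T − 13.0)
3334.2 − 36.8421 T = 614.742 T − 7991.6
11325.8 = 651.5841 T
T = 17.38 °C

T_f = 17.4 °C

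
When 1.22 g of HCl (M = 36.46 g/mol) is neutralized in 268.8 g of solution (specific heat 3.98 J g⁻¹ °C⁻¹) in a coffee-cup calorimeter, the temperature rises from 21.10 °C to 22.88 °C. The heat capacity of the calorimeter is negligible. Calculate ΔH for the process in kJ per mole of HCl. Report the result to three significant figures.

ΔH = -56.9 kJ/mol

|ΔT| = |22.88 − 21.10| = 1.78 °C
|q_surr| = (268.8 × 3.98) × 1.78 = 1069.824 × 1.78 = 1904 J
n(HCl) = 1.22 / 36.46 = 0.03346 mol
Temperature rose, so q_rxn = −|q_surr| = -1.904 kJ
ΔH = q_rxn / n = -56.90 kJ/mol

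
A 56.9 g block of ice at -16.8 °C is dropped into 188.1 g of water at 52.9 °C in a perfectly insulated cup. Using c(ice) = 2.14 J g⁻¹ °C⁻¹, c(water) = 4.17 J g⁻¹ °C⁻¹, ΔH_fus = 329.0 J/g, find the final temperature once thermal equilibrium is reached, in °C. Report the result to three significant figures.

Heat to bring ice to 0 °C and melt it: q₁ = 56.9×2.14×16.8 + 56.9×329.0 = 20766 J
Heat the water can supply cooling to 0 °C: 188.1×4.17×52.9 = 41493.5 J > q₁, so all ice melts.
Energy balance: 188.1×4.17×(52.9 − T) = 20766 + 56.9×4.17×(T − 0)
784.377(52.9 − T) = 20766 + 237.273 T
41493.5 − 20766 = 1021.650 T
T = 20727.5 / 1021.650 = 20.29 °C

T_f = 20.3 °C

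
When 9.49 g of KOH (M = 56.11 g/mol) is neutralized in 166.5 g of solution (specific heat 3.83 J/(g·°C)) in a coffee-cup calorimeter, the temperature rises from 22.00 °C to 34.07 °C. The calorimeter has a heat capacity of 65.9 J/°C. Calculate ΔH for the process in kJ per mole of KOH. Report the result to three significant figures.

ΔH = -50.2 kJ/mol

|ΔT| = |34.07 − 22.00| = 12.07 °C
|q_surr| = (166.5 × 3.83 + 65.9) × 12.07 = 703.595 × 12.07 = 8492 J
n(KOH) = 9.49 / 56.11 = 0.1691 mol
Temperature rose, so q_rxn = −|q_surr| = -8.492 kJ
ΔH = q_rxn / n = -50.22 kJ/mol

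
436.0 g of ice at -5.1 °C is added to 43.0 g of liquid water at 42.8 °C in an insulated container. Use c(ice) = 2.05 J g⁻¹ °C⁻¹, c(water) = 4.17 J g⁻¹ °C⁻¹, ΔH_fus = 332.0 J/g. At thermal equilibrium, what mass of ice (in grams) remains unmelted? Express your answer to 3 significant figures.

Heat to warm all ice to 0 °C: 436.0×2.05×5.1 = 4558.4 J
Heat released by water cooling to 0 °C: 43.0×4.17×42.8 = 7674.5 J
7674.5 J < 4558.4 + 436.0×332.0 = 149310.4 J, so not all ice melts; final T = 0 °C.
Heat left for melting: 7674.5 − 4558.4 = 3116.1 J
Mass melted = 3116.1 / 332.0 = 9.386 g
Ice remaining = 436.0 − 9.386 = 426.614 g

m_ice remaining = 427 g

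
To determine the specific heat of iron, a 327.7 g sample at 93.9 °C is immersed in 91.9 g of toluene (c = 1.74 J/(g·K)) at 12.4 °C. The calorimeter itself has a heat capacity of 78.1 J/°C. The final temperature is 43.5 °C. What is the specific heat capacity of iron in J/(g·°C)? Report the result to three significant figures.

q_gained = (91.9 × 1.74 + 78.1) × (43.5 − 12.4) = 7402 J
q_lost = 327.7 × c × (93.9 − 43.5) = 16516.08 c
Set equal: c = 7402 / 16516.08 = 0.448 J/(g·°C)

c = 0.448 J/(g·°C)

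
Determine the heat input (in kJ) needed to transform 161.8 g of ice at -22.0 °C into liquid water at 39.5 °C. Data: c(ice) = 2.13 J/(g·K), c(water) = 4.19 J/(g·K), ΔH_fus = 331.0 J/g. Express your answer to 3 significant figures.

q = 87.9 kJ

q1 (heat ice -22.0→0.0 °C): 161.8 × 2.13 × 22.0 = 7582 J
q2 (melt at 0 °C): 161.8 × 331.0 = 53556 J
q3 (heat water 0.0→39.5 °C): 161.8 × 4.19 × 39.5 = 26779 J
Total: 7582 + 53556 + 26779 = 87917 J = 87.9 kJ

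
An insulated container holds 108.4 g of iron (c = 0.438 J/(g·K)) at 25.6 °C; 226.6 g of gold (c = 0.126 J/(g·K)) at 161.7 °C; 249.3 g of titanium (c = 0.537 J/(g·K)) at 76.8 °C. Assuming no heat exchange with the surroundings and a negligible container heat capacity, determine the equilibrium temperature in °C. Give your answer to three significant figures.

T_f = 76.8 °C

Σ mᵢcᵢ(T − Tᵢ) = 0  ⇒  T = Σ mᵢcᵢTᵢ / Σ mᵢcᵢ
Σ mᵢcᵢ = 108.4×0.438 + 226.6×0.126 + 249.3×0.537 = 209.9049
Σ mᵢcᵢTᵢ = 47.4792×25.6 + 28.5516×161.7 + 133.8741×76.8 = 16114
T = 16114 / 209.9049 = 76.77 °C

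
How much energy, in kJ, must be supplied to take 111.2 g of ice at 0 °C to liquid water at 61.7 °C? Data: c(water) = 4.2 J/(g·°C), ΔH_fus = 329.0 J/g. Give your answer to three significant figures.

q1 (melt at 0 °C): 111.2 × 329.0 = 36585 J
q2 (heat water 0.0→61.7 °C): 111.2 × 4.2 × 61.7 = 28816 J
Total: 36585 + 28816 = 65401 J = 65.4 kJ

q = 65.4 kJ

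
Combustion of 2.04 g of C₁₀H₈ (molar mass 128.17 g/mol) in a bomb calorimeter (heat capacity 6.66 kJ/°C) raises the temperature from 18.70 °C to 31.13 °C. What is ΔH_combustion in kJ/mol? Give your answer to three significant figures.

ΔT = 31.13 − 18.70 = 12.43 °C
q_cal = C_cal × ΔT = 6.66 × 12.43 = 82.7838 kJ
n = 2.04 / 128.17 = 0.01592 mol
q_rxn = −q_cal = -82.7838 kJ
ΔH = -82.7838 / 0.01592 = -5200 kJ/mol

ΔH = -5200 kJ/mol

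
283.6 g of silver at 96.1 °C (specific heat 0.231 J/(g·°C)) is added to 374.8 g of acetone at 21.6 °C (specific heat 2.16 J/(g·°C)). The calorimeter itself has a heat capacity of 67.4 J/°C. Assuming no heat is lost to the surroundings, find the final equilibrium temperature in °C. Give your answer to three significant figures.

Heat lost by silver = heat gained by acetone + calorimeter.
(283.6)(0.231)(96.1 − T) = [(374.8)(2.16) + 67.4](T − 21.6)
65.5116 (96.1 − T) = 876.968 (T − 21.6)
6295.7 − 65.5116 T = 876.968 T − 18943
25238.7 = 942.4796 T
T = 26.78 °C

T_f = 26.8 °C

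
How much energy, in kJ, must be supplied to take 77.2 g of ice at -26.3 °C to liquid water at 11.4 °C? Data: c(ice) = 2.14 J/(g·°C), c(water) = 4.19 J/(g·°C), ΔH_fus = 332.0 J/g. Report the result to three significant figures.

q = 33.7 kJ

q1 (heat ice -26.3→0.0 °C): 77.2 × 2.14 × 26.3 = 4345 J
q2 (melt at 0 °C): 77.2 × 332.0 = 25630 J
q3 (heat water 0.0→11.4 °C): 77.2 × 4.19 × 11.4 = 3688 J
Total: 4345 + 25630 + 3688 = 33663 J = 33.7 kJ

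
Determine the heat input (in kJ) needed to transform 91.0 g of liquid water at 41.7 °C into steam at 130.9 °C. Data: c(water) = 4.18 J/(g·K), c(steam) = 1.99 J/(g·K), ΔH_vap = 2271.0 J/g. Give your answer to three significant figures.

q = 234 kJ

q1 (heat water 41.7→100.0 °C): 91.0 × 4.18 × 58.3 = 22176 J
q2 (vaporize at 100 °C): 91.0 × 2271.0 = 206661 J
q3 (heat steam 100.0→130.9 °C): 91.0 × 1.99 × 30.9 = 5596 J
Total: 22176 + 206661 + 5596 = 234433 J = 234 kJ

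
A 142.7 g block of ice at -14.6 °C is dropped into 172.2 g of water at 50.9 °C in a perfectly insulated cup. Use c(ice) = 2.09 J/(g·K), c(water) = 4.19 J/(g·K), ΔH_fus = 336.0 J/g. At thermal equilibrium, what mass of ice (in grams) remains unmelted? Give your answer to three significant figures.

Heat to warm all ice to 0 °C: 142.7×2.09×14.6 = 4354.3 J
Heat released by water cooling to 0 °C: 172.2×4.19×50.9 = 36725 J
36725 J < 4354.3 + 142.7×336.0 = 52301.5 J, so not all ice melts; final T = 0 °C.
Heat left for melting: 36725 − 4354.3 = 32370.7 J
Mass melted = 32370.7 / 336.0 = 96.34 g
Ice remaining = 142.7 − 96.34 = 46.36 g

m_ice remaining = 46.4 g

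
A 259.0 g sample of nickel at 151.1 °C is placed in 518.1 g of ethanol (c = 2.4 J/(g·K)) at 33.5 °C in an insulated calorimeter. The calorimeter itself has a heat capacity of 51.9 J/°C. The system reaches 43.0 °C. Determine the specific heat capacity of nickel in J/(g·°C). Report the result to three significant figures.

q_gained = (518.1 × 2.4 + 51.9) × (43.0 − 33.5) = 12310 J
q_lost = 259.0 × c × (151.1 − 43.0) = 27997.9 c
Set equal: c = 12310 / 27997.9 = 0.440 J/(g·°C)

c = 0.440 J/(g·°C)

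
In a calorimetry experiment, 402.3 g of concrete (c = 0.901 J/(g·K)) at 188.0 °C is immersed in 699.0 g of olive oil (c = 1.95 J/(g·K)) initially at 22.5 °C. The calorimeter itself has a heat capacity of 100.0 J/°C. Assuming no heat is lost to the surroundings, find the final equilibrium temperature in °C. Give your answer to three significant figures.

Heat lost by concrete = heat gained by olive oil + calorimeter.
(402.3)(0.901)(188.0 − T) = [(699.0)(1.95) + 100.0](T − 22.5)
362.4723 (188.0 − T) = 1463.05 (T − 22.5)
68145 − 362.4723 T = 1463.05 T − 32919
101064 = 1825.5223 T
T = 55.36 °C

T_f = 55.4 °C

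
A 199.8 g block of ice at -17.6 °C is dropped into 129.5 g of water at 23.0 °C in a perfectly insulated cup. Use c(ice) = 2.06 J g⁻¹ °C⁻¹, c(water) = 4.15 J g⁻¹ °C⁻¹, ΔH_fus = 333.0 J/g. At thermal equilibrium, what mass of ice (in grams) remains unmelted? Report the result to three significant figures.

m_ice remaining = 184 g

Heat to warm all ice to 0 °C: 199.8×2.06×17.6 = 7243.9 J
Heat released by water cooling to 0 °C: 129.5×4.15×23.0 = 12361 J
12361 J < 7243.9 + 199.8×333.0 = 73777.3 J, so not all ice melts; final T = 0 °C.
Heat left for melting: 12361 − 7243.9 = 5117.1 J
Mass melted = 5117.1 / 333.0 = 15.37 g
Ice remaining = 199.8 − 15.37 = 184.43 g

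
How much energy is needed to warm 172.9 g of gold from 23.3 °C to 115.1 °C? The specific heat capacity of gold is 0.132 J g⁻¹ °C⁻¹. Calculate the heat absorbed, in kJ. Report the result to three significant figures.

q = 2.10 kJ

q = m c ΔT = 172.9 × 0.132 × (115.1 − 23.3)
q = 172.9 × 0.132 × 91.8 = 2095 J = 2.10 kJ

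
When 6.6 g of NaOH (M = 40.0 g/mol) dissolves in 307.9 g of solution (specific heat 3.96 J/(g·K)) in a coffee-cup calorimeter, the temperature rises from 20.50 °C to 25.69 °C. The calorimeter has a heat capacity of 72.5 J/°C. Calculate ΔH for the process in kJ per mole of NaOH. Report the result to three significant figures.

|ΔT| = |25.69 − 20.50| = 5.19 °C
|q_surr| = (307.9 × 3.96 + 72.5) × 5.19 = 1291.784 × 5.19 = 6704 J
n(NaOH) = 6.6 / 40.0 = 0.1650 mol
Temperature rose, so q_rxn = −|q_surr| = -6.704 kJ
ΔH = q_rxn / n = -40.63 kJ/mol

ΔH = -40.6 kJ/mol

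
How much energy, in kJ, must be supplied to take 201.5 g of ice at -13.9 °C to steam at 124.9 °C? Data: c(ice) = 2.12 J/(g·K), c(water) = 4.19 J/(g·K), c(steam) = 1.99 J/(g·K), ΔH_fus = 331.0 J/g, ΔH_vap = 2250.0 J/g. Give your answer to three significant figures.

q1 (heat ice -13.9→0.0 °C): 201.5 × 2.12 × 13.9 = 5938 J
q2 (melt at 0 °C): 201.5 × 331.0 = 66697 J
q3 (heat water 0.0→100.0 °C): 201.5 × 4.19 × 100.0 = 84429 J
q4 (vaporize at 100 °C): 201.5 × 2250.0 = 453375 J
q5 (heat steam 100.0→124.9 °C): 201.5 × 1.99 × 24.9 = 9985 J
Total: 5938 + 66697 + 84429 + 453375 + 9985 = 620424 J = 620 kJ

q = 620 kJ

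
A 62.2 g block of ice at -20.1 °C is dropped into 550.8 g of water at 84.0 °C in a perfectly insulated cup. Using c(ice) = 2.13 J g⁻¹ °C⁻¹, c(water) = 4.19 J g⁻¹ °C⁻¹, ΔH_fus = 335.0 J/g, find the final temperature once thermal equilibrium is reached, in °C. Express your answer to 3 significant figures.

T_f = 66.3 °C

Heat to bring ice to 0 °C and melt it: q₁ = 62.2×2.13×20.1 + 62.2×335.0 = 23500 J
Heat the water can supply cooling to 0 °C: 550.8×4.19×84.0 = 193860 J > q₁, so all ice melts.
Energy balance: 550.8×4.19×(84.0 − T) = 23500 + 62.2×4.19×(T − 0)
2307.852(84.0 − T) = 23500 + 260.618 T
193860 − 23500 = 2568.470 T
T = 170360 / 2568.470 = 66.33 °C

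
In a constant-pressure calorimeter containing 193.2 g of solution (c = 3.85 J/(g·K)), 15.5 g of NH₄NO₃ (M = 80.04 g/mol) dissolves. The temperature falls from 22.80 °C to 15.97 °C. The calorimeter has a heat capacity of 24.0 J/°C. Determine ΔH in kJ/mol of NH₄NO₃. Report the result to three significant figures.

|ΔT| = |15.97 − 22.80| = 6.83 °C
|q_surr| = (193.2 × 3.85 + 24.0) × 6.83 = 767.82 × 6.83 = 5244 J
n(NH₄NO₃) = 15.5 / 80.04 = 0.1937 mol
Temperature fell, so q_rxn = +|q_surr| = 5.244 kJ
ΔH = q_rxn / n = 27.07 kJ/mol

ΔH = 27.1 kJ/mol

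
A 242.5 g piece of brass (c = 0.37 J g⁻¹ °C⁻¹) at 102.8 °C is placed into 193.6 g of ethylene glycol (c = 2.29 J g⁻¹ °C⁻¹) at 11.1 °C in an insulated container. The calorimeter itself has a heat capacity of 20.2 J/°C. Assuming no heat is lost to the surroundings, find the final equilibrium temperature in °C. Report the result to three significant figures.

Heat lost by brass = heat gained by ethylene glycol + calorimeter.
(242.5)(0.37)(102.8 − T) = [(193.6)(2.29) + 20.2](T − 11.1)
89.725 (102.8 − T) = 463.544 (T − 11.1)
9223.7 − 89.725 T = 463.544 T − 5145.3
14369.0 = 553.269 T
T = 25.97 °C

T_f = 26.0 °C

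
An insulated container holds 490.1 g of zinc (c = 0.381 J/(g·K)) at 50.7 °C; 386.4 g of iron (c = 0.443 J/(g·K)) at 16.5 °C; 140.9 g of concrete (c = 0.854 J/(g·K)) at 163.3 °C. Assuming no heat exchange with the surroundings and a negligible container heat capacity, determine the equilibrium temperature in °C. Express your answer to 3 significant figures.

T_f = 66.8 °C

Σ mᵢcᵢ(T − Tᵢ) = 0  ⇒  T = Σ mᵢcᵢTᵢ / Σ mᵢcᵢ
Σ mᵢcᵢ = 490.1×0.381 + 386.4×0.443 + 140.9×0.854 = 478.2319
Σ mᵢcᵢTᵢ = 186.7281×50.7 + 171.1752×16.5 + 120.3286×163.3 = 31941
T = 31941 / 478.2319 = 66.79 °C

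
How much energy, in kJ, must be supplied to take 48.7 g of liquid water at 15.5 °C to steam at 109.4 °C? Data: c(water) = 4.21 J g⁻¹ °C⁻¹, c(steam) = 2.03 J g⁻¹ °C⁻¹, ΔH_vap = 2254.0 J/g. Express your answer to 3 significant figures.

q = 128 kJ

q1 (heat water 15.5→100.0 °C): 48.7 × 4.21 × 84.5 = 17325 J
q2 (vaporize at 100 °C): 48.7 × 2254.0 = 109770 J
q3 (heat steam 100.0→109.4 °C): 48.7 × 2.03 × 9.4 = 929 J
Total: 17325 + 109770 + 929 = 128024 J = 128 kJ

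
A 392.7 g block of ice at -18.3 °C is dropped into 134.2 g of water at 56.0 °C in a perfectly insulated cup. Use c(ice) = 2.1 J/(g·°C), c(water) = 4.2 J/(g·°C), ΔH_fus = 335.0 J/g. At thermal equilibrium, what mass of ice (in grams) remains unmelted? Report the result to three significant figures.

m_ice remaining = 344 g

Heat to warm all ice to 0 °C: 392.7×2.1×18.3 = 15091 J
Heat released by water cooling to 0 °C: 134.2×4.2×56.0 = 31564 J
31564 J < 15091 + 392.7×335.0 = 146645.5 J, so not all ice melts; final T = 0 °C.
Heat left for melting: 31564 − 15091 = 16473 J
Mass melted = 16473 / 335.0 = 49.17 g
Ice remaining = 392.7 − 49.17 = 343.53 g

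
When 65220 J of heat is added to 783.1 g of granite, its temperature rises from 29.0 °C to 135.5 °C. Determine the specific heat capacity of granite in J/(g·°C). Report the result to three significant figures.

c = q / (m ΔT) = 65220 / (783.1 × 106.5)
c = 65220 / 83400.15 = 0.782 J/(g·°C)

c = 0.782 J/(g·°C)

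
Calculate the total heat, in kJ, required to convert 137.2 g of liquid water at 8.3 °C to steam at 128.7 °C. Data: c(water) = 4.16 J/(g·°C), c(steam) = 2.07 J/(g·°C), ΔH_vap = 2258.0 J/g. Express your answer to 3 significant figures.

q1 (heat water 8.3→100.0 °C): 137.2 × 4.16 × 91.7 = 52338 J
q2 (vaporize at 100 °C): 137.2 × 2258.0 = 309798 J
q3 (heat steam 100.0→128.7 °C): 137.2 × 2.07 × 28.7 = 8151 J
Total: 52338 + 309798 + 8151 = 370287 J = 370 kJ

q = 370 kJ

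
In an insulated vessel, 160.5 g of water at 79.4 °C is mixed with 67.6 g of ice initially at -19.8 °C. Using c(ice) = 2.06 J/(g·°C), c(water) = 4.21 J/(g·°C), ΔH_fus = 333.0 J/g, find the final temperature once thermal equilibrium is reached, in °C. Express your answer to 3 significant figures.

Heat to bring ice to 0 °C and melt it: q₁ = 67.6×2.06×19.8 + 67.6×333.0 = 25268 J
Heat the water can supply cooling to 0 °C: 160.5×4.21×79.4 = 53651.0 J > q₁, so all ice melts.
Energy balance: 160.5×4.21×(79.4 − T) = 25268 + 67.6×4.21×(T − 0)
675.705(79.4 − T) = 25268 + 284.596 T
53651.0 − 25268 = 960.301 T
T = 28383.0 / 960.301 = 29.56 °C

T_f = 29.6 °C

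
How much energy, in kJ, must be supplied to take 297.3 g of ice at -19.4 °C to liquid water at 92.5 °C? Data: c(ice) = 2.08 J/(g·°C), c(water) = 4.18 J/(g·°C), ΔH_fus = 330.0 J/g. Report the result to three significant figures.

q1 (heat ice -19.4→0.0 °C): 297.3 × 2.08 × 19.4 = 11997 J
q2 (melt at 0 °C): 297.3 × 330.0 = 98109 J
q3 (heat water 0.0→92.5 °C): 297.3 × 4.18 × 92.5 = 114951 J
Total: 11997 + 98109 + 114951 = 225057 J = 225 kJ

q = 225 kJ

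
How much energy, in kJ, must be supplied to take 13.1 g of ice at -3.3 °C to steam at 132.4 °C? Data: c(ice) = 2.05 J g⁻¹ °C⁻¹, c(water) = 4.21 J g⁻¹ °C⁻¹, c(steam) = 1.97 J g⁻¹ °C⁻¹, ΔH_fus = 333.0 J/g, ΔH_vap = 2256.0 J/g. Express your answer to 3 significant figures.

q = 40.4 kJ

q1 (heat ice -3.3→0.0 °C): 13.1 × 2.05 × 3.3 = 89 J
q2 (melt at 0 °C): 13.1 × 333.0 = 4362 J
q3 (heat water 0.0→100.0 °C): 13.1 × 4.21 × 100.0 = 5515 J
q4 (vaporize at 100 °C): 13.1 × 2256.0 = 29554 J
q5 (heat steam 100.0→132.4 °C): 13.1 × 1.97 × 32.4 = 836 J
Total: 89 + 4362 + 5515 + 29554 + 836 = 40356 J = 40.4 kJ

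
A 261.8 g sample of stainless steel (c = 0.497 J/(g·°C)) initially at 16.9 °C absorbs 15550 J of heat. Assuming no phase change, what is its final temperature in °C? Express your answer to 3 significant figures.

ΔT = q / (m c) = 15550 / (261.8 × 0.497) = 119.5 °C
T_f = 16.9 + 119.5 = 136.4 °C

T_f = 136 °C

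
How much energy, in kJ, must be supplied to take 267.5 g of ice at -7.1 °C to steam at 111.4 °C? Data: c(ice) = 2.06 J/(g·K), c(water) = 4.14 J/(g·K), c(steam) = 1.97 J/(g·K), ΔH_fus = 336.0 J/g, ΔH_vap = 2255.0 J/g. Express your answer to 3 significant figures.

q1 (heat ice -7.1→0.0 °C): 267.5 × 2.06 × 7.1 = 3912 J
q2 (melt at 0 °C): 267.5 × 336.0 = 89880 J
q3 (heat water 0.0→100.0 °C): 267.5 × 4.14 × 100.0 = 110745 J
q4 (vaporize at 100 °C): 267.5 × 2255.0 = 603213 J
q5 (heat steam 100.0→111.4 °C): 267.5 × 1.97 × 11.4 = 6008 J
Total: 3912 + 89880 + 110745 + 603213 + 6008 = 813758 J = 814 kJ

q = 814 kJ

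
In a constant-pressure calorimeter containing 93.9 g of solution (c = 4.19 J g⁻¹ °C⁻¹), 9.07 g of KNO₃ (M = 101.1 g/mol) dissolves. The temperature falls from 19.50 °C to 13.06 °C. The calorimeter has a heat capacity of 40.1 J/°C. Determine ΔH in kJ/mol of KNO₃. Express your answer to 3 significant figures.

|ΔT| = |13.06 − 19.50| = 6.44 °C
|q_surr| = (93.9 × 4.19 + 40.1) × 6.44 = 433.541 × 6.44 = 2792 J
n(KNO₃) = 9.07 / 101.1 = 0.08971 mol
Temperature fell, so q_rxn = +|q_surr| = 2.792 kJ
ΔH = q_rxn / n = 31.12 kJ/mol

ΔH = 31.1 kJ/mol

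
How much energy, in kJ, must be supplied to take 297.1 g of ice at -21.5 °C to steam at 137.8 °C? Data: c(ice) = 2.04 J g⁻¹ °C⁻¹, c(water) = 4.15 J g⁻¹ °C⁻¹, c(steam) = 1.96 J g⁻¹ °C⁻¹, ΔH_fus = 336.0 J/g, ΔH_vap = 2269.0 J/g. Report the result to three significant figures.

q = 932 kJ

q1 (heat ice -21.5→0.0 °C): 297.1 × 2.04 × 21.5 = 13031 J
q2 (melt at 0 °C): 297.1 × 336.0 = 99826 J
q3 (heat water 0.0→100.0 °C): 297.1 × 4.15 × 100.0 = 123297 J
q4 (vaporize at 100 °C): 297.1 × 2269.0 = 674120 J
q5 (heat steam 100.0→137.8 °C): 297.1 × 1.96 × 37.8 = 22012 J
Total: 13031 + 99826 + 123297 + 674120 + 22012 = 932286 J = 932 kJ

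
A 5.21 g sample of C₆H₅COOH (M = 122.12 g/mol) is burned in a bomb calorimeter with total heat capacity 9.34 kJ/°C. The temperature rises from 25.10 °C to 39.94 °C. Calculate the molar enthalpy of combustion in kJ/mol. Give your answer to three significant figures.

ΔT = 39.94 − 25.10 = 14.84 °C
q_cal = C_cal × ΔT = 9.34 × 14.84 = 138.6056 kJ
n = 5.21 / 122.12 = 0.04266 mol
q_rxn = −q_cal = -138.6056 kJ
ΔH = -138.6056 / 0.04266 = -3249 kJ/mol

ΔH = -3250 kJ/mol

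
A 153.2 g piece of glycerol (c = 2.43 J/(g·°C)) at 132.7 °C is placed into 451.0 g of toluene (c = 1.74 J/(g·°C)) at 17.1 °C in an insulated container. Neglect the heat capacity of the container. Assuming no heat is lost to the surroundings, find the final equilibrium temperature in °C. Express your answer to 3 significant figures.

Heat lost by glycerol = heat gained by toluene.
(153.2)(2.43)(132.7 − T) = (451.0)(1.74)(T − 17.1)
372.276 (132.7 − T) = 784.74 (T − 17.1)
49401 − 372.276 T = 784.74 T − 13419
62820 = 1157.016 T
T = 54.29 °C

T_f = 54.3 °C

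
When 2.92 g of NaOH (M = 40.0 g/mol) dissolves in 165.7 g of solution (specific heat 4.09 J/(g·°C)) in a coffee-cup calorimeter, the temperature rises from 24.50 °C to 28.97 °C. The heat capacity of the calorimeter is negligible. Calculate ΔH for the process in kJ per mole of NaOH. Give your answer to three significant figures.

ΔH = -41.5 kJ/mol

|ΔT| = |28.97 − 24.50| = 4.47 °C
|q_surr| = (165.7 × 4.09) × 4.47 = 677.713 × 4.47 = 3029 J
n(NaOH) = 2.92 / 40.0 = 0.07300 mol
Temperature rose, so q_rxn = −|q_surr| = -3.029 kJ
ΔH = q_rxn / n = -41.49 kJ/mol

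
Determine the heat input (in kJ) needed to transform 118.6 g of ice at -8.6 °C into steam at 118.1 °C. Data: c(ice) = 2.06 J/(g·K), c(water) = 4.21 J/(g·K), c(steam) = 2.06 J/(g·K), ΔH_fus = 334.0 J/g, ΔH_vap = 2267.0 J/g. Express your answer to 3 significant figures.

q = 365 kJ

q1 (heat ice -8.6→0.0 °C): 118.6 × 2.06 × 8.6 = 2101 J
q2 (melt at 0 °C): 118.6 × 334.0 = 39612 J
q3 (heat water 0.0→100.0 °C): 118.6 × 4.21 × 100.0 = 49931 J
q4 (vaporize at 100 °C): 118.6 × 2267.0 = 268866 J
q5 (heat steam 100.0→118.1 °C): 118.6 × 2.06 × 18.1 = 4422 J
Total: 2101 + 39612 + 49931 + 268866 + 4422 = 364932 J = 365 kJ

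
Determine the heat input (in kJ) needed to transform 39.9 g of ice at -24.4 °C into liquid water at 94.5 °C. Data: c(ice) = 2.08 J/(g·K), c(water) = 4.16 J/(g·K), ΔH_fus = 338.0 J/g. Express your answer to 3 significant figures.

q1 (heat ice -24.4→0.0 °C): 39.9 × 2.08 × 24.4 = 2025 J
q2 (melt at 0 °C): 39.9 × 338.0 = 13486 J
q3 (heat water 0.0→94.5 °C): 39.9 × 4.16 × 94.5 = 15685 J
Total: 2025 + 13486 + 15685 = 31196 J = 31.2 kJ

q = 31.2 kJ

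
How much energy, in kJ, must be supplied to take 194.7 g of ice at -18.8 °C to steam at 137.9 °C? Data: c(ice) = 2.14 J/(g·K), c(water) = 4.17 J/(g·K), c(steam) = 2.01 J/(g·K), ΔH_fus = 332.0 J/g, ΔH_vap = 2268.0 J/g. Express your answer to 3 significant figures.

q1 (heat ice -18.8→0.0 °C): 194.7 × 2.14 × 18.8 = 7833 J
q2 (melt at 0 °C): 194.7 × 332.0 = 64640 J
q3 (heat water 0.0→100.0 °C): 194.7 × 4.17 × 100.0 = 81190 J
q4 (vaporize at 100 °C): 194.7 × 2268.0 = 441580 J
q5 (heat steam 100.0→137.9 °C): 194.7 × 2.01 × 37.9 = 14832 J
Total: 7833 + 64640 + 81190 + 441580 + 14832 = 610075 J = 610 kJ

q = 610 kJ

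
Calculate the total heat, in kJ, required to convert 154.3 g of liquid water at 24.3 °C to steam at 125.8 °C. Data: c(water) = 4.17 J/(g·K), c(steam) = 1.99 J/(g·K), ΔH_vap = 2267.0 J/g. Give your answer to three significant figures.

q1 (heat water 24.3→100.0 °C): 154.3 × 4.17 × 75.7 = 48708 J
q2 (vaporize at 100 °C): 154.3 × 2267.0 = 349798 J
q3 (heat steam 100.0→125.8 °C): 154.3 × 1.99 × 25.8 = 7922 J
Total: 48708 + 349798 + 7922 = 406428 J = 406 kJ

q = 406 kJ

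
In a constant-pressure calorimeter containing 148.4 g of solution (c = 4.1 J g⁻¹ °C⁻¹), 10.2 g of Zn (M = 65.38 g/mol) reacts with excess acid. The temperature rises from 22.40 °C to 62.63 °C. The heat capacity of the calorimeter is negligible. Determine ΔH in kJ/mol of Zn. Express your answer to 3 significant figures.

ΔH = -157 kJ/mol

|ΔT| = |62.63 − 22.40| = 40.23 °C
|q_surr| = (148.4 × 4.1) × 40.23 = 608.44 × 40.23 = 24480 J
n(Zn) = 10.2 / 65.38 = 0.1560 mol
Temperature rose, so q_rxn = −|q_surr| = -24.48 kJ
ΔH = q_rxn / n = -156.9 kJ/mol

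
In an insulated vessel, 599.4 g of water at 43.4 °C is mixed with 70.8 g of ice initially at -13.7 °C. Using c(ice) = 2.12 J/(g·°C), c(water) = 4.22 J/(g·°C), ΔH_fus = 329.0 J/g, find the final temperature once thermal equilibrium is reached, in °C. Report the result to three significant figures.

Heat to bring ice to 0 °C and melt it: q₁ = 70.8×2.12×13.7 + 70.8×329.0 = 25350 J
Heat the water can supply cooling to 0 °C: 599.4×4.22×43.4 = 109779 J > q₁, so all ice melts.
Energy balance: 599.4×4.22×(43.4 − T) = 25350 + 70.8×4.22×(T − 0)
2529.468(43.4 − T) = 25350 + 298.776 T
109779 − 25350 = 2828.244 T
T = 84429 / 2828.244 = 29.85 °C

T_f = 29.9 °C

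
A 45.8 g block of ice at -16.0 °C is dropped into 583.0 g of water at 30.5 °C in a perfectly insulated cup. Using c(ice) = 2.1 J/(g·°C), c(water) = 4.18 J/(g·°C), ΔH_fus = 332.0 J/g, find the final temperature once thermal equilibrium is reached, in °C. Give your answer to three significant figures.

T_f = 21.9 °C

Heat to bring ice to 0 °C and melt it: q₁ = 45.8×2.1×16.0 + 45.8×332.0 = 16744 J
Heat the water can supply cooling to 0 °C: 583.0×4.18×30.5 = 74326.7 J > q₁, so all ice melts.
Energy balance: 583.0×4.18×(30.5 − T) = 16744 + 45.8×4.18×(T − 0)
2436.94(30.5 − T) = 16744 + 191.444 T
74326.7 − 16744 = 2628.384 T
T = 57582.7 / 2628.384 = 21.91 °C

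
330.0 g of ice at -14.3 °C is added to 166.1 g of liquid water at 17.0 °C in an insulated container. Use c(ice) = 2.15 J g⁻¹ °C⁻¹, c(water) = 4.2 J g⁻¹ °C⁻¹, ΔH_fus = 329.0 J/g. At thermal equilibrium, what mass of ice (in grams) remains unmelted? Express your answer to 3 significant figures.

Heat to warm all ice to 0 °C: 330.0×2.15×14.3 = 10146 J
Heat released by water cooling to 0 °C: 166.1×4.2×17.0 = 11860 J
11860 J < 10146 + 330.0×329.0 = 118716 J, so not all ice melts; final T = 0 °C.
Heat left for melting: 11860 − 10146 = 1714 J
Mass melted = 1714 / 329.0 = 5.210 g
Ice remaining = 330.0 − 5.210 = 324.790 g

m_ice remaining = 325 g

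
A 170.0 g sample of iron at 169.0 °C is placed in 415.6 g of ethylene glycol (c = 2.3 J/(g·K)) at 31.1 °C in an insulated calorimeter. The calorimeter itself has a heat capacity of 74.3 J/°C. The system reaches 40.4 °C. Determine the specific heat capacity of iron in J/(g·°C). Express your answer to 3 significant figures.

c = 0.438 J/(g·°C)

q_gained = (415.6 × 2.3 + 74.3) × (40.4 − 31.1) = 9581 J
q_lost = 170.0 × c × (169.0 − 40.4) = 21862 c
Set equal: c = 9581 / 21862 = 0.438 J/(g·°C)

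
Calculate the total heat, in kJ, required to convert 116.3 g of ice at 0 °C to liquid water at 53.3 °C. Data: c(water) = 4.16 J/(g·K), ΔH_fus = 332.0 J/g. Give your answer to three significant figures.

q = 64.4 kJ

q1 (melt at 0 °C): 116.3 × 332.0 = 38612 J
q2 (heat water 0.0→53.3 °C): 116.3 × 4.16 × 53.3 = 25787 J
Total: 38612 + 25787 = 64399 J = 64.4 kJ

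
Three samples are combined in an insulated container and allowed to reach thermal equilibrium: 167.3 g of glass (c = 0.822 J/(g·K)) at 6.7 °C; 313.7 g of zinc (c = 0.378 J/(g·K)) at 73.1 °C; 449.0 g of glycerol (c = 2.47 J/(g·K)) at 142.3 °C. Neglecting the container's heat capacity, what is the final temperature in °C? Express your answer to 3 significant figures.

T_f = 123 °C

Σ mᵢcᵢ(T − Tᵢ) = 0  ⇒  T = Σ mᵢcᵢTᵢ / Σ mᵢcᵢ
Σ mᵢcᵢ = 167.3×0.822 + 313.7×0.378 + 449.0×2.47 = 1365.1292
Σ mᵢcᵢTᵢ = 137.5206×6.7 + 118.5786×73.1 + 1109.03×142.3 = 167400
T = 167400 / 1365.1292 = 122.6 °C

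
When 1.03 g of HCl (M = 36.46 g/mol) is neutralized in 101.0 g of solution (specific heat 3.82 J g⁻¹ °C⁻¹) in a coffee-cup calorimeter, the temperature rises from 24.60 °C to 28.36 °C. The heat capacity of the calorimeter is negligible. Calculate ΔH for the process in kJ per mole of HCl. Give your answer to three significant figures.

ΔH = -51.4 kJ/mol

|ΔT| = |28.36 − 24.60| = 3.76 °C
|q_surr| = (101.0 × 3.82) × 3.76 = 385.82 × 3.76 = 1451 J
n(HCl) = 1.03 / 36.46 = 0.02825 mol
Temperature rose, so q_rxn = −|q_surr| = -1.451 kJ
ΔH = q_rxn / n = -51.36 kJ/mol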